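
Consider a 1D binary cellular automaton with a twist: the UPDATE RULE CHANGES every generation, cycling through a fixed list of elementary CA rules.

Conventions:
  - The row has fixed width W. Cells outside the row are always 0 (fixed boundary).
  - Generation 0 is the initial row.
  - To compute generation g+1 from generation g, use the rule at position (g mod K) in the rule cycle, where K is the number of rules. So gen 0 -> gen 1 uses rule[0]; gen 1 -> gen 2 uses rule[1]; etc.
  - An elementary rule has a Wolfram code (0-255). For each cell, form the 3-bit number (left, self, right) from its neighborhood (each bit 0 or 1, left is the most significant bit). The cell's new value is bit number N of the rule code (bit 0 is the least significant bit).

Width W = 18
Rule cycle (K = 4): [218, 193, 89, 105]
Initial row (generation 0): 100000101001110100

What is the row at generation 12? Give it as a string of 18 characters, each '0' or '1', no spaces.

Gen 0: 100000101001110100
Gen 1 (rule 218): 010001000111110010
Gen 2 (rule 193): 000100010011110000
Gen 3 (rule 89): 110011001010011111
Gen 4 (rule 105): 110011000100010001
Gen 5 (rule 218): 111111101010101010
Gen 6 (rule 193): 011111100000000000
Gen 7 (rule 89): 010000111111111111
Gen 8 (rule 105): 000110100000000001
Gen 9 (rule 218): 001110010000000010
Gen 10 (rule 193): 100110000111111000
Gen 11 (rule 89): 010111110100001111
Gen 12 (rule 105): 001100011001101001

Answer: 001100011001101001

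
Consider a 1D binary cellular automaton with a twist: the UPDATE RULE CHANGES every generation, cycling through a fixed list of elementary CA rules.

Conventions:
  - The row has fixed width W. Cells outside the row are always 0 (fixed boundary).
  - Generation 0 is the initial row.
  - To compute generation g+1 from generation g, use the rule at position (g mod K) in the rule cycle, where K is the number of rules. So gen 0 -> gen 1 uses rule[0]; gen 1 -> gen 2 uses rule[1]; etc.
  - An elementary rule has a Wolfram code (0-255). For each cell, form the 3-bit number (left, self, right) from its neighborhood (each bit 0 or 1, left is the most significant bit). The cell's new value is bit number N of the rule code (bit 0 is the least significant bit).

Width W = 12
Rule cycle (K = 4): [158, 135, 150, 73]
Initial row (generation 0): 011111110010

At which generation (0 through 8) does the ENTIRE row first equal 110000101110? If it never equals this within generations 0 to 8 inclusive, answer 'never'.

Gen 0: 011111110010
Gen 1 (rule 158): 111111101111
Gen 2 (rule 135): 011111000110
Gen 3 (rule 150): 101110101001
Gen 4 (rule 73): 001010000000
Gen 5 (rule 158): 011011000000
Gen 6 (rule 135): 100000011111
Gen 7 (rule 150): 110000101110
Gen 8 (rule 73): 110110001010

Answer: 7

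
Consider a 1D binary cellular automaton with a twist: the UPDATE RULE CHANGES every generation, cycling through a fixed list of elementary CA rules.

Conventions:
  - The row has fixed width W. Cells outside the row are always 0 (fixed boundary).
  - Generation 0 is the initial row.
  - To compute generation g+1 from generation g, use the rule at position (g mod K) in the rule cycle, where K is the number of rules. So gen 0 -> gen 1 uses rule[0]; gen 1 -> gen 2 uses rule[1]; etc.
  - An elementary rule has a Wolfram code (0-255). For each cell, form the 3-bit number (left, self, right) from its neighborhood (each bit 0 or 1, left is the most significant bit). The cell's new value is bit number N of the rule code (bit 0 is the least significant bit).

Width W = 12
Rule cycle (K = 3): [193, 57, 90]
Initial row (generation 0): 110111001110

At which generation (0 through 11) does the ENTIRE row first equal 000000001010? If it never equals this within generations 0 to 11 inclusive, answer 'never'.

Gen 0: 110111001110
Gen 1 (rule 193): 010011000110
Gen 2 (rule 57): 001010110101
Gen 3 (rule 90): 010000110000
Gen 4 (rule 193): 000110010111
Gen 5 (rule 57): 110101001100
Gen 6 (rule 90): 110000111110
Gen 7 (rule 193): 010110011110
Gen 8 (rule 57): 001101010001
Gen 9 (rule 90): 011100001010
Gen 10 (rule 193): 001101100000
Gen 11 (rule 57): 101011011111

Answer: never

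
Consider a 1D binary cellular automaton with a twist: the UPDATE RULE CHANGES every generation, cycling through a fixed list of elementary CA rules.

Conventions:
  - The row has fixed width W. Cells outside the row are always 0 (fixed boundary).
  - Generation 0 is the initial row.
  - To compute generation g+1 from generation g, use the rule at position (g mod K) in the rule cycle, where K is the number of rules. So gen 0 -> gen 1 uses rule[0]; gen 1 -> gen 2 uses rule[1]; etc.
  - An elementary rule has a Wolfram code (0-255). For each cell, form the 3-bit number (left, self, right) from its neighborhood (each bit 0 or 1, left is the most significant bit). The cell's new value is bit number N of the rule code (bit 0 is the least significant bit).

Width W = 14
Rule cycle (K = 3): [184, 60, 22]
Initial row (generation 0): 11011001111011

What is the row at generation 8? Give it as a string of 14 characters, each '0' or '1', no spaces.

Answer: 00000000110001

Derivation:
Gen 0: 11011001111011
Gen 1 (rule 184): 10110101110110
Gen 2 (rule 60): 11101111001101
Gen 3 (rule 22): 00000000110001
Gen 4 (rule 184): 00000000101000
Gen 5 (rule 60): 00000000111100
Gen 6 (rule 22): 00000001000010
Gen 7 (rule 184): 00000000100001
Gen 8 (rule 60): 00000000110001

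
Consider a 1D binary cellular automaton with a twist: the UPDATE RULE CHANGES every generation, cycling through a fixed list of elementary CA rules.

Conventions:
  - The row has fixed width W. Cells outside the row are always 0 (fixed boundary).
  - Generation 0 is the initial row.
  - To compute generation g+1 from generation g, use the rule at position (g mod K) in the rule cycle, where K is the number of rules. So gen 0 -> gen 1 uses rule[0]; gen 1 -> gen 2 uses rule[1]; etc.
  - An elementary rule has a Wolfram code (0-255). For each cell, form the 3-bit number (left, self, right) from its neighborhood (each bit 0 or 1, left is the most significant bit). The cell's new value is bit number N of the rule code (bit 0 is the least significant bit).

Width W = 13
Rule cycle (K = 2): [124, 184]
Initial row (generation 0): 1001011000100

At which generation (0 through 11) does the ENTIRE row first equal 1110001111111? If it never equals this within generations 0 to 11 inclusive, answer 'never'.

Answer: 3

Derivation:
Gen 0: 1001011000100
Gen 1 (rule 124): 1101111100110
Gen 2 (rule 184): 1011111010101
Gen 3 (rule 124): 1110001111111
Gen 4 (rule 184): 1101001111110
Gen 5 (rule 124): 1111101000011
Gen 6 (rule 184): 1111010100010
Gen 7 (rule 124): 1001111110011
Gen 8 (rule 184): 0101111101010
Gen 9 (rule 124): 0111000111111
Gen 10 (rule 184): 0110100111110
Gen 11 (rule 124): 0111110100011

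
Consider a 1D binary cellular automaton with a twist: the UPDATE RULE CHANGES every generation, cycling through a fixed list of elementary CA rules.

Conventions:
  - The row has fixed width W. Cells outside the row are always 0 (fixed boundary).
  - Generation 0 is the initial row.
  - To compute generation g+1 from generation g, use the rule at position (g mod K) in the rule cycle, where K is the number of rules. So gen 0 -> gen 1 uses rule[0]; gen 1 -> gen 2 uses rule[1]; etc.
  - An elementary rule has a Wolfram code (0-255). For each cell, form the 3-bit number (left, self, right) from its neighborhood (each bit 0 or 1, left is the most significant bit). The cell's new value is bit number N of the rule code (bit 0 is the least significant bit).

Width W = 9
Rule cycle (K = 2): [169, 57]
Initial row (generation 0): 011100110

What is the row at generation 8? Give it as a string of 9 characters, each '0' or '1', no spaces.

Answer: 010110001

Derivation:
Gen 0: 011100110
Gen 1 (rule 169): 011000100
Gen 2 (rule 57): 010110011
Gen 3 (rule 169): 001100010
Gen 4 (rule 57): 101011001
Gen 5 (rule 169): 010110000
Gen 6 (rule 57): 001101111
Gen 7 (rule 169): 101011110
Gen 8 (rule 57): 010110001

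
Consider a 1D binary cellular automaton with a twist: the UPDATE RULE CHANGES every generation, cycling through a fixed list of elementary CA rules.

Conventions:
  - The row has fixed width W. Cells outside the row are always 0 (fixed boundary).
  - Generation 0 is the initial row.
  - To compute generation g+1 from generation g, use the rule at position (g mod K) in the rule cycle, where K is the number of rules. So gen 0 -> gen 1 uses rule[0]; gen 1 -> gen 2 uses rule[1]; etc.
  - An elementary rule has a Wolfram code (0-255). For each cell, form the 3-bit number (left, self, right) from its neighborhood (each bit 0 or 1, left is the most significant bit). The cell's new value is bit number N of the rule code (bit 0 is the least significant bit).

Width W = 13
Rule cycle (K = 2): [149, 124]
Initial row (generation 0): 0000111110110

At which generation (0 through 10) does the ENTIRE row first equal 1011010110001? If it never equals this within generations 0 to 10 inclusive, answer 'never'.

Gen 0: 0000111110110
Gen 1 (rule 149): 1110011100001
Gen 2 (rule 124): 1011010110001
Gen 3 (rule 149): 1000010001101
Gen 4 (rule 124): 1100011001111
Gen 5 (rule 149): 0011000100110
Gen 6 (rule 124): 0011100110111
Gen 7 (rule 149): 1001010000010
Gen 8 (rule 124): 1101111000011
Gen 9 (rule 149): 0000110111000
Gen 10 (rule 124): 0000111101100

Answer: 2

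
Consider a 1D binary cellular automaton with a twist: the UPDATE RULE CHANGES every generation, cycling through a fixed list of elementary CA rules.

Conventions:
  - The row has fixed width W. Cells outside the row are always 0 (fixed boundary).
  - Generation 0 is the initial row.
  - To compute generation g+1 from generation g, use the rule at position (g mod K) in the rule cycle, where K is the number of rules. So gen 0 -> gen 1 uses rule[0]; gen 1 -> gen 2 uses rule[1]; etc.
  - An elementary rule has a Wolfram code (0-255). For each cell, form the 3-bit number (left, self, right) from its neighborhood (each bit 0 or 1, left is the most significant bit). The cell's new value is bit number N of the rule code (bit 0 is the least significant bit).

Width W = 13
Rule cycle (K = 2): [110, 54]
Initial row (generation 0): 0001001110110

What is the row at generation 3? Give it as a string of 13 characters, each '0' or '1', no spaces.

Answer: 1101101100011

Derivation:
Gen 0: 0001001110110
Gen 1 (rule 110): 0011011011110
Gen 2 (rule 54): 0100100100001
Gen 3 (rule 110): 1101101100011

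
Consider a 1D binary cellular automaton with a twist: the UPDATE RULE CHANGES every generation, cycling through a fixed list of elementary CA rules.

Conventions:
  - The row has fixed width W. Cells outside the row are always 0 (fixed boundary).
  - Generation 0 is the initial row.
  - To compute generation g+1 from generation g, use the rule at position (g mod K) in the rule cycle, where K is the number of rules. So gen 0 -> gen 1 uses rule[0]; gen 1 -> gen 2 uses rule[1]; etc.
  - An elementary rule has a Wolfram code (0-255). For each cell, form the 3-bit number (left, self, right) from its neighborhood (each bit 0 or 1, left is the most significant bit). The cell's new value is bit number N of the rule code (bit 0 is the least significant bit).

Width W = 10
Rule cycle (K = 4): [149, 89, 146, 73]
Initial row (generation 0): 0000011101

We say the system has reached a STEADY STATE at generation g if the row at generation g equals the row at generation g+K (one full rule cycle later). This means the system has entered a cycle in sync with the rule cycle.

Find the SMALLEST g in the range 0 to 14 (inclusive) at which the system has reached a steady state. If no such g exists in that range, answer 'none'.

Answer: 9

Derivation:
Gen 0: 0000011101
Gen 1 (rule 149): 1111001001
Gen 2 (rule 89): 1001100100
Gen 3 (rule 146): 0110011010
Gen 4 (rule 73): 0110011000
Gen 5 (rule 149): 0001000111
Gen 6 (rule 89): 1100110101
Gen 7 (rule 146): 0011000000
Gen 8 (rule 73): 1011011111
Gen 9 (rule 149): 1000001110
Gen 10 (rule 89): 0111101011
Gen 11 (rule 146): 1011000000
Gen 12 (rule 73): 0011011111
Gen 13 (rule 149): 1000001110
Gen 14 (rule 89): 0111101011
Gen 15 (rule 146): 1011000000
Gen 16 (rule 73): 0011011111
Gen 17 (rule 149): 1000001110
Gen 18 (rule 89): 0111101011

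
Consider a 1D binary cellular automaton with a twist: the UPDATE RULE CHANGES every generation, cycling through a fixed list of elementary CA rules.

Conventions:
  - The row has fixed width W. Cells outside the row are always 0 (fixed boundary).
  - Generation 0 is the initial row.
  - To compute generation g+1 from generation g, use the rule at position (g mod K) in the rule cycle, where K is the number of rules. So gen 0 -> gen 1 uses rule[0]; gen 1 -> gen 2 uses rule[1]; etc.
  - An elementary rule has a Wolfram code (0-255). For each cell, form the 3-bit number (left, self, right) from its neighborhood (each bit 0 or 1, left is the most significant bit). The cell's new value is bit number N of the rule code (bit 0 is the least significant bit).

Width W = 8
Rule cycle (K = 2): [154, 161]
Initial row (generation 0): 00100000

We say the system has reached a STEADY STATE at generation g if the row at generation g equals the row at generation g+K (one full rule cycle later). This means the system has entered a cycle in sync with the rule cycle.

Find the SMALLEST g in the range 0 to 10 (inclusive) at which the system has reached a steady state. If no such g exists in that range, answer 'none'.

Answer: 10

Derivation:
Gen 0: 00100000
Gen 1 (rule 154): 01010000
Gen 2 (rule 161): 00100111
Gen 3 (rule 154): 01011110
Gen 4 (rule 161): 00101100
Gen 5 (rule 154): 01001010
Gen 6 (rule 161): 00000100
Gen 7 (rule 154): 00001010
Gen 8 (rule 161): 11100100
Gen 9 (rule 154): 11011010
Gen 10 (rule 161): 00100100
Gen 11 (rule 154): 01011010
Gen 12 (rule 161): 00100100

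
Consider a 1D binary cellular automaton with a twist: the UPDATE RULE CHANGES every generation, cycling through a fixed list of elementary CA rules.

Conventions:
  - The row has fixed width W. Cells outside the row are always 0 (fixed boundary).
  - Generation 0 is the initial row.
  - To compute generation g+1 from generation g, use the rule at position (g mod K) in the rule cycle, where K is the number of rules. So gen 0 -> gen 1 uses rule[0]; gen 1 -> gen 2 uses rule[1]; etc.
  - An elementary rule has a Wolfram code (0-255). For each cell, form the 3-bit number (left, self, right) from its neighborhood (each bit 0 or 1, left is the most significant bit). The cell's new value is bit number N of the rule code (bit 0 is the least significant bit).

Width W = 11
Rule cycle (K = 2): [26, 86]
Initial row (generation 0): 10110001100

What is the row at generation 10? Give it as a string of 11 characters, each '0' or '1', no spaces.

Answer: 10100110011

Derivation:
Gen 0: 10110001100
Gen 1 (rule 26): 00101011010
Gen 2 (rule 86): 01101001011
Gen 3 (rule 26): 11000110010
Gen 4 (rule 86): 01101011111
Gen 5 (rule 26): 11000010000
Gen 6 (rule 86): 01100111000
Gen 7 (rule 26): 11011100100
Gen 8 (rule 86): 01000111110
Gen 9 (rule 26): 10101100001
Gen 10 (rule 86): 10100110011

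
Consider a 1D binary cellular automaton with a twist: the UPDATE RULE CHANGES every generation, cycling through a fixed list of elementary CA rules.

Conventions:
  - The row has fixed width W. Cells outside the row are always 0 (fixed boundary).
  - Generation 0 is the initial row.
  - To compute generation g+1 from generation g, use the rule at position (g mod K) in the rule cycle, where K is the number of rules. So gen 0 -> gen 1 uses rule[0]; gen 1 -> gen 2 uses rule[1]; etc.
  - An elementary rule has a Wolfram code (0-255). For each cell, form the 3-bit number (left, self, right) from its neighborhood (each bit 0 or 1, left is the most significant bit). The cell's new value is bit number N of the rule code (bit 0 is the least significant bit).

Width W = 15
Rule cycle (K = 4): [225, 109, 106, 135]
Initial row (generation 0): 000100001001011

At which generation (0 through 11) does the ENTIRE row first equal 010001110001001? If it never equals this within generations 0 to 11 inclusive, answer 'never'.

Gen 0: 000100001001011
Gen 1 (rule 225): 110001100000101
Gen 2 (rule 109): 110101101110111
Gen 3 (rule 106): 111011111011101
Gen 4 (rule 135): 010001110001001
Gen 5 (rule 225): 000100110100000
Gen 6 (rule 109): 110100111101111
Gen 7 (rule 106): 111001100111001
Gen 8 (rule 135): 010010001010011
Gen 9 (rule 225): 000000100100001
Gen 10 (rule 109): 111110100101101
Gen 11 (rule 106): 100011001011110

Answer: 4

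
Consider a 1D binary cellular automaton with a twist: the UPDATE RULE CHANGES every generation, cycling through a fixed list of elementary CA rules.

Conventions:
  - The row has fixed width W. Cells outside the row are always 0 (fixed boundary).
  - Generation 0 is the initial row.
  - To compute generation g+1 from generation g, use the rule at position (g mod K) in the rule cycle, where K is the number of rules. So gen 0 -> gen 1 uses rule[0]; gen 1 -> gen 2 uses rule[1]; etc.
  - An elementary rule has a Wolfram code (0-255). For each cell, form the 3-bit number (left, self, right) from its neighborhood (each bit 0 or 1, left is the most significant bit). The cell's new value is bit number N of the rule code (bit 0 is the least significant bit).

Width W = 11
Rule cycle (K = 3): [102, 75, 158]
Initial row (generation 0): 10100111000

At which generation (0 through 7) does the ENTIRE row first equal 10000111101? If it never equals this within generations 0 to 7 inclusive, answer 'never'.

Gen 0: 10100111000
Gen 1 (rule 102): 11101001000
Gen 2 (rule 75): 10100010011
Gen 3 (rule 158): 10110111110
Gen 4 (rule 102): 11011000010
Gen 5 (rule 75): 11011011100
Gen 6 (rule 158): 10010011010
Gen 7 (rule 102): 10110101110

Answer: never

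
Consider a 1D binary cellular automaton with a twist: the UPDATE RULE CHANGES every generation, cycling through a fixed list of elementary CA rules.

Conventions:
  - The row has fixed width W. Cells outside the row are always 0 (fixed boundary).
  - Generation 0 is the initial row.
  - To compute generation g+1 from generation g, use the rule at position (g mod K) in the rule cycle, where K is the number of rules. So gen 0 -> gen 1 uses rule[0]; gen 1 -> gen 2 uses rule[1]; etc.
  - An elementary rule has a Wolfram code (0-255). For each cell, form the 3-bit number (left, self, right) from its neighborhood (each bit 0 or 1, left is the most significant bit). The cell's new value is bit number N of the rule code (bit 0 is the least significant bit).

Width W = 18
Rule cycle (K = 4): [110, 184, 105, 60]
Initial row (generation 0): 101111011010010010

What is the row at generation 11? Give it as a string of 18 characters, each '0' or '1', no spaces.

Gen 0: 101111011010010010
Gen 1 (rule 110): 111001111110110110
Gen 2 (rule 184): 110101111101101101
Gen 3 (rule 105): 111011000111111110
Gen 4 (rule 60): 100110100100000001
Gen 5 (rule 110): 101111101100000011
Gen 6 (rule 184): 011111011010000010
Gen 7 (rule 105): 010001111100111000
Gen 8 (rule 60): 011001000010100100
Gen 9 (rule 110): 111011000111101100
Gen 10 (rule 184): 110110100111011010
Gen 11 (rule 105): 111111000101111100

Answer: 111111000101111100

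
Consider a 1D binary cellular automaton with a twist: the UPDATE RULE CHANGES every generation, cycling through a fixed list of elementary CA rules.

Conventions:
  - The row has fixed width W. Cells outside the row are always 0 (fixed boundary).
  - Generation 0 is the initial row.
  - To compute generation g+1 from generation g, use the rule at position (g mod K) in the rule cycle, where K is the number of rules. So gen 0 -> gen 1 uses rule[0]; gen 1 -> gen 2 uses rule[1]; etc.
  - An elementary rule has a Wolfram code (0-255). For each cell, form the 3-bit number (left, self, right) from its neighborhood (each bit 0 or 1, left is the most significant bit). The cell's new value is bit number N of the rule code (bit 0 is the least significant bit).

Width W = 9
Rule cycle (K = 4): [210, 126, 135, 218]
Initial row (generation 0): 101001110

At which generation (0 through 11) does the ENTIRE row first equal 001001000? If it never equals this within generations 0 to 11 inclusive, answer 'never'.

Answer: never

Derivation:
Gen 0: 101001110
Gen 1 (rule 210): 000110111
Gen 2 (rule 126): 001111101
Gen 3 (rule 135): 110111001
Gen 4 (rule 218): 110111110
Gen 5 (rule 210): 010011111
Gen 6 (rule 126): 111110001
Gen 7 (rule 135): 011100111
Gen 8 (rule 218): 111111111
Gen 9 (rule 210): 011111111
Gen 10 (rule 126): 110000001
Gen 11 (rule 135): 000111111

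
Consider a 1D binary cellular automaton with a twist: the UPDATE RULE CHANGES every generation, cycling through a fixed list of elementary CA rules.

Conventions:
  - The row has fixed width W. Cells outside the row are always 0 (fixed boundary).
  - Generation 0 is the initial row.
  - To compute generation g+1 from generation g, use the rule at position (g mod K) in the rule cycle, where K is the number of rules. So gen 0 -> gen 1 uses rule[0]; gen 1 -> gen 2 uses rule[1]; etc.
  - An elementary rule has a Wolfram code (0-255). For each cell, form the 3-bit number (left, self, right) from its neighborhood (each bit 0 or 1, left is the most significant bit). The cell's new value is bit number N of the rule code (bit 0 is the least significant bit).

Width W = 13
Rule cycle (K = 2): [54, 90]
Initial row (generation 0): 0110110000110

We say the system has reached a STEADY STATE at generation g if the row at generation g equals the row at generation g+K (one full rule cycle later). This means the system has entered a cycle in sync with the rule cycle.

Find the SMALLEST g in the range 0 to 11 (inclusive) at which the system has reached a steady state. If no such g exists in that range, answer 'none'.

Answer: 1

Derivation:
Gen 0: 0110110000110
Gen 1 (rule 54): 1001001001001
Gen 2 (rule 90): 0110110110110
Gen 3 (rule 54): 1001001001001
Gen 4 (rule 90): 0110110110110
Gen 5 (rule 54): 1001001001001
Gen 6 (rule 90): 0110110110110
Gen 7 (rule 54): 1001001001001
Gen 8 (rule 90): 0110110110110
Gen 9 (rule 54): 1001001001001
Gen 10 (rule 90): 0110110110110
Gen 11 (rule 54): 1001001001001
Gen 12 (rule 90): 0110110110110
Gen 13 (rule 54): 1001001001001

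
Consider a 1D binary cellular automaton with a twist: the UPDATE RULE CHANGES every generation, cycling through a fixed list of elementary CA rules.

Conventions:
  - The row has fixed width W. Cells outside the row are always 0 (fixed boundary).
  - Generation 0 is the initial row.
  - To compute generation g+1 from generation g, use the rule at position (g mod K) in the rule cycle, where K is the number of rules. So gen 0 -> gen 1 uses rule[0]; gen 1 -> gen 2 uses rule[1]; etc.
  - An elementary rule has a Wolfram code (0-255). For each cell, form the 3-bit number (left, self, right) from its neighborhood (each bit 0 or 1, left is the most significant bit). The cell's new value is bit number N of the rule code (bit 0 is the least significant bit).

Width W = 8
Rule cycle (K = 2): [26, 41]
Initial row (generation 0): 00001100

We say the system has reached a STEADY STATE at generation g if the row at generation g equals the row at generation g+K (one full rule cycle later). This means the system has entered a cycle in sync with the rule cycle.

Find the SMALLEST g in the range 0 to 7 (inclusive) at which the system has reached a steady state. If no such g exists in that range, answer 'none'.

Answer: none

Derivation:
Gen 0: 00001100
Gen 1 (rule 26): 00011010
Gen 2 (rule 41): 11010100
Gen 3 (rule 26): 10000010
Gen 4 (rule 41): 00111000
Gen 5 (rule 26): 01100100
Gen 6 (rule 41): 01000001
Gen 7 (rule 26): 10100010
Gen 8 (rule 41): 01001000
Gen 9 (rule 26): 10110100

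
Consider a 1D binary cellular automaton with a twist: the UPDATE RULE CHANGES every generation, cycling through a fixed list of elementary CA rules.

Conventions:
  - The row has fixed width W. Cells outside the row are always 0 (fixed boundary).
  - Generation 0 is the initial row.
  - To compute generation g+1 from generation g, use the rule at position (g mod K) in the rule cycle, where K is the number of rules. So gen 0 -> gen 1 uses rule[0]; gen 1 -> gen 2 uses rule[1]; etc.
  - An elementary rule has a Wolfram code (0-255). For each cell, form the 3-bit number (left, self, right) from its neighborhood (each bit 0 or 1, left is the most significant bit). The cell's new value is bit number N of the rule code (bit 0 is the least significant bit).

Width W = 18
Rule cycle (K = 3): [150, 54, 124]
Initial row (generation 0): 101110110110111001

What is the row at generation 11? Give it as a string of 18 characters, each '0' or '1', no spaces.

Answer: 010000011111000100

Derivation:
Gen 0: 101110110110111001
Gen 1 (rule 150): 100100000000010111
Gen 2 (rule 54): 111110000000111000
Gen 3 (rule 124): 100011000000101100
Gen 4 (rule 150): 110100100001100010
Gen 5 (rule 54): 001111110010010111
Gen 6 (rule 124): 001000011011011101
Gen 7 (rule 150): 011100100000001001
Gen 8 (rule 54): 100011110000011111
Gen 9 (rule 124): 110010011000010001
Gen 10 (rule 150): 001111100100111011
Gen 11 (rule 54): 010000011111000100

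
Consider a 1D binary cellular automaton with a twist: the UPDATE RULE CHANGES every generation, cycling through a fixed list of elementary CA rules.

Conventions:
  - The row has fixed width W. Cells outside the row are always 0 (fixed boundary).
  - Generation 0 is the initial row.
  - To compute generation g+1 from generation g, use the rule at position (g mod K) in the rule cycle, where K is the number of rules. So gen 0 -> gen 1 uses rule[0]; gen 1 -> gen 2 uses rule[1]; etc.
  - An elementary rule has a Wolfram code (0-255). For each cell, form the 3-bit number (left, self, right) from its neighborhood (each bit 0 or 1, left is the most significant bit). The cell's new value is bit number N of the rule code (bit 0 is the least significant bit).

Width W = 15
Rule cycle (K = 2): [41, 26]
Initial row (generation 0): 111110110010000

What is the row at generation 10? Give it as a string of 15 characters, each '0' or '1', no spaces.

Gen 0: 111110110010000
Gen 1 (rule 41): 100001100000111
Gen 2 (rule 26): 010011010001100
Gen 3 (rule 41): 000010100101001
Gen 4 (rule 26): 000100011000110
Gen 5 (rule 41): 110001010010100
Gen 6 (rule 26): 101010001100010
Gen 7 (rule 41): 010100101001000
Gen 8 (rule 26): 100011000110100
Gen 9 (rule 41): 001010010101001
Gen 10 (rule 26): 010001100000110

Answer: 010001100000110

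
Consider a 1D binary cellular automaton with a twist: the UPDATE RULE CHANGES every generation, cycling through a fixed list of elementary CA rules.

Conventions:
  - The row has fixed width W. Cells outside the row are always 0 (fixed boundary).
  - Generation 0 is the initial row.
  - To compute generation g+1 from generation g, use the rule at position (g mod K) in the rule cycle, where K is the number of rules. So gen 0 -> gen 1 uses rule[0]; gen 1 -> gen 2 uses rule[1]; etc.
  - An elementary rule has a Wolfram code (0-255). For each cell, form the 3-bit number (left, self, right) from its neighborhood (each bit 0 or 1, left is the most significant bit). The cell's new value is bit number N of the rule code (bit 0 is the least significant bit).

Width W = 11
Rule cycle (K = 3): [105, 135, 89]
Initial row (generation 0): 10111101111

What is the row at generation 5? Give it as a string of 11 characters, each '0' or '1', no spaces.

Gen 0: 10111101111
Gen 1 (rule 105): 01100111001
Gen 2 (rule 135): 10001010011
Gen 3 (rule 89): 01100001011
Gen 4 (rule 105): 01101100111
Gen 5 (rule 135): 10000001010

Answer: 10000001010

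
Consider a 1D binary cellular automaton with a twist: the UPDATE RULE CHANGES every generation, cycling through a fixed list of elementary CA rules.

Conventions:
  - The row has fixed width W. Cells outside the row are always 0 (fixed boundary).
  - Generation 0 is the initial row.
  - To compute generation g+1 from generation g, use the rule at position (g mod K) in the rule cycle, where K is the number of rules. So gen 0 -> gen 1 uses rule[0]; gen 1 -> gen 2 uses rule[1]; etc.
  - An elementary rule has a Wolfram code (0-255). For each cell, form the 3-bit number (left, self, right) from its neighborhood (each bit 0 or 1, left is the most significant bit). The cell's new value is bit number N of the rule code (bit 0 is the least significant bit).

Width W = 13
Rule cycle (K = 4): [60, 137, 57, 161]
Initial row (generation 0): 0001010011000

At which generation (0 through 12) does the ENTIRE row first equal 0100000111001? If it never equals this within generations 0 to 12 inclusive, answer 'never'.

Gen 0: 0001010011000
Gen 1 (rule 60): 0001111010100
Gen 2 (rule 137): 1101110000001
Gen 3 (rule 57): 1011001111100
Gen 4 (rule 161): 0100000111001
Gen 5 (rule 60): 0110000100101
Gen 6 (rule 137): 0100110000000
Gen 7 (rule 57): 0010101111111
Gen 8 (rule 161): 1001010111110
Gen 9 (rule 60): 1101111100001
Gen 10 (rule 137): 1001111001100
Gen 11 (rule 57): 0101000101011
Gen 12 (rule 161): 0010010010100

Answer: 4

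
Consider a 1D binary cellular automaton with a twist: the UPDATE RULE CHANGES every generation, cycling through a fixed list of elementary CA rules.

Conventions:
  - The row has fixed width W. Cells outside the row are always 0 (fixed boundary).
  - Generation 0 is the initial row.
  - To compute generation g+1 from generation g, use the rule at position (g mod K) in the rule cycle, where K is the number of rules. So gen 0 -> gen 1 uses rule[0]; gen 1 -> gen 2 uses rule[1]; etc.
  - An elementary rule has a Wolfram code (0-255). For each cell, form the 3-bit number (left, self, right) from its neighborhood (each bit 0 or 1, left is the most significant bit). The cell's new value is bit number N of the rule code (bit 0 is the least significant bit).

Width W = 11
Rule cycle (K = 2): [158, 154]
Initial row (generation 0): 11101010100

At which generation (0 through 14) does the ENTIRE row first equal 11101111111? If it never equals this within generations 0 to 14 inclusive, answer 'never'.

Gen 0: 11101010100
Gen 1 (rule 158): 11001010110
Gen 2 (rule 154): 10110000101
Gen 3 (rule 158): 10101001101
Gen 4 (rule 154): 00000111000
Gen 5 (rule 158): 00001110100
Gen 6 (rule 154): 00011100010
Gen 7 (rule 158): 00111010111
Gen 8 (rule 154): 01110000110
Gen 9 (rule 158): 11101001101
Gen 10 (rule 154): 11000111000
Gen 11 (rule 158): 10101110100
Gen 12 (rule 154): 00001100010
Gen 13 (rule 158): 00011010111
Gen 14 (rule 154): 00110000110

Answer: never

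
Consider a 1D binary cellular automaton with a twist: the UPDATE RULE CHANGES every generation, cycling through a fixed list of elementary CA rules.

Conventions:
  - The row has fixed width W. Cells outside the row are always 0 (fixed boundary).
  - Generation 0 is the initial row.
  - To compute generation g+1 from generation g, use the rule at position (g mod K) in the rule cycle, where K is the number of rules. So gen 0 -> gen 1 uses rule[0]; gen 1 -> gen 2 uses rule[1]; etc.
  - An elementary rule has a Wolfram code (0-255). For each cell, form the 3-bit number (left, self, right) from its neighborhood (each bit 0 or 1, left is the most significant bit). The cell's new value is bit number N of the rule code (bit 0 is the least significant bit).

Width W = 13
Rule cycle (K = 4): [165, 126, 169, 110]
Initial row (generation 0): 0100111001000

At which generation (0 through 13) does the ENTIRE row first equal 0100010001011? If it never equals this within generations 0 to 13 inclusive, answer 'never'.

Gen 0: 0100111001000
Gen 1 (rule 165): 0100010001011
Gen 2 (rule 126): 1110111011111
Gen 3 (rule 169): 1101110111110
Gen 4 (rule 110): 1111011100010
Gen 5 (rule 165): 0110101001010
Gen 6 (rule 126): 1111111111111
Gen 7 (rule 169): 1111111111110
Gen 8 (rule 110): 1000000000010
Gen 9 (rule 165): 1011111111010
Gen 10 (rule 126): 1110000001111
Gen 11 (rule 169): 1100111101110
Gen 12 (rule 110): 1101100111010
Gen 13 (rule 165): 0010000010110

Answer: 1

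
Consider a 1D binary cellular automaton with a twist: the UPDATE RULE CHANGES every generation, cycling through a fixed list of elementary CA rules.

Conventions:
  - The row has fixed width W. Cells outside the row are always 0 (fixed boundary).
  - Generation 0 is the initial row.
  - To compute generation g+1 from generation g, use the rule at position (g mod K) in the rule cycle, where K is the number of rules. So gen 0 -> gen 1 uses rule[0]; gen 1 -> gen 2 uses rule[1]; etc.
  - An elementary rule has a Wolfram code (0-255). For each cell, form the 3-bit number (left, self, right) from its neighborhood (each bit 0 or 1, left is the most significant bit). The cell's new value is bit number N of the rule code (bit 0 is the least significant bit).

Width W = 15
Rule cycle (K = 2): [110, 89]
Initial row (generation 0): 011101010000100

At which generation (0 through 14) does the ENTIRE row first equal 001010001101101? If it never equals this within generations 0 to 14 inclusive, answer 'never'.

Gen 0: 011101010000100
Gen 1 (rule 110): 110111110001100
Gen 2 (rule 89): 110100011101111
Gen 3 (rule 110): 111100110111001
Gen 4 (rule 89): 100110110101100
Gen 5 (rule 110): 101111111111100
Gen 6 (rule 89): 001000000000111
Gen 7 (rule 110): 011000000001101
Gen 8 (rule 89): 011111111101100
Gen 9 (rule 110): 110000000111100
Gen 10 (rule 89): 111111110100111
Gen 11 (rule 110): 100000011101101
Gen 12 (rule 89): 011111010101100
Gen 13 (rule 110): 110001111111100
Gen 14 (rule 89): 111101000000111

Answer: never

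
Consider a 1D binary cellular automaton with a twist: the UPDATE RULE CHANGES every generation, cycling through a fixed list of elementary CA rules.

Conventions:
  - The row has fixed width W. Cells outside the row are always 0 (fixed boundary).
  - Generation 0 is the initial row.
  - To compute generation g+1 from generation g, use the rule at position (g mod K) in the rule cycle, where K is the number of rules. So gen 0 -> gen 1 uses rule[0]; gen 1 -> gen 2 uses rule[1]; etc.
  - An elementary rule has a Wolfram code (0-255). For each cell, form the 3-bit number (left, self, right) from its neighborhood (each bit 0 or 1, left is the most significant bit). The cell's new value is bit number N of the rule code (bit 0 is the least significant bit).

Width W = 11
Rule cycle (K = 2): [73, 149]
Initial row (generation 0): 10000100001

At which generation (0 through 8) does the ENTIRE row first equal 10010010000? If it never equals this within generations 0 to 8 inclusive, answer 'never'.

Answer: never

Derivation:
Gen 0: 10000100001
Gen 1 (rule 73): 00110001100
Gen 2 (rule 149): 10001100011
Gen 3 (rule 73): 00101101011
Gen 4 (rule 149): 10100001000
Gen 5 (rule 73): 00001100011
Gen 6 (rule 149): 11100011000
Gen 7 (rule 73): 10101011011
Gen 8 (rule 149): 10101000000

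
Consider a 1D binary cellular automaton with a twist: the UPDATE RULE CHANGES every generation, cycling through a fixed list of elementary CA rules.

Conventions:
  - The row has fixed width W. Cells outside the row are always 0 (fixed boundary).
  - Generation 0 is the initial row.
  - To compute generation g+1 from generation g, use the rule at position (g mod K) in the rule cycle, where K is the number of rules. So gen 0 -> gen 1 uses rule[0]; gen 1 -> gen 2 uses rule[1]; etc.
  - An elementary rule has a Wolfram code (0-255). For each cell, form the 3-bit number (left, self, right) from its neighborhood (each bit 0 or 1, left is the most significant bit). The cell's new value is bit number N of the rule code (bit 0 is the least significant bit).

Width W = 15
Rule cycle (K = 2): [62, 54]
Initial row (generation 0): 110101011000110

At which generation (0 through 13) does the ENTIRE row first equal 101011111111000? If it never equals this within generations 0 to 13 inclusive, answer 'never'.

Answer: 9

Derivation:
Gen 0: 110101011000110
Gen 1 (rule 62): 101111110101101
Gen 2 (rule 54): 110000001110011
Gen 3 (rule 62): 101000011001110
Gen 4 (rule 54): 111100100110001
Gen 5 (rule 62): 100011111101011
Gen 6 (rule 54): 110100000011100
Gen 7 (rule 62): 101110000110010
Gen 8 (rule 54): 110001001001111
Gen 9 (rule 62): 101011111111000
Gen 10 (rule 54): 111100000000100
Gen 11 (rule 62): 100010000001110
Gen 12 (rule 54): 110111000010001
Gen 13 (rule 62): 101100100111011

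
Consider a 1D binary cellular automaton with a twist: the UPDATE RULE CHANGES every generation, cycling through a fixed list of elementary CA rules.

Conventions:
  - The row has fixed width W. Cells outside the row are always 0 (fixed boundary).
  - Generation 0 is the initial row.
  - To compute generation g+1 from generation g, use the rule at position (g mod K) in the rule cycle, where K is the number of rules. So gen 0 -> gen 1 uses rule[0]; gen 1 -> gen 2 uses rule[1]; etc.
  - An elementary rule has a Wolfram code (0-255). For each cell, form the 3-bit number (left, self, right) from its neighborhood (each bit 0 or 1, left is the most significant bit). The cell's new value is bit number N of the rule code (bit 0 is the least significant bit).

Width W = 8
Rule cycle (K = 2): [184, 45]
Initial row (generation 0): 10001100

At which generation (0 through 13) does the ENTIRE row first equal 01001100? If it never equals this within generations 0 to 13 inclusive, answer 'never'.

Gen 0: 10001100
Gen 1 (rule 184): 01001010
Gen 2 (rule 45): 01001110
Gen 3 (rule 184): 00101101
Gen 4 (rule 45): 10111011
Gen 5 (rule 184): 01110110
Gen 6 (rule 45): 01001100
Gen 7 (rule 184): 00101010
Gen 8 (rule 45): 10111110
Gen 9 (rule 184): 01111101
Gen 10 (rule 45): 01000011
Gen 11 (rule 184): 00100010
Gen 12 (rule 45): 10101010
Gen 13 (rule 184): 01010101

Answer: 6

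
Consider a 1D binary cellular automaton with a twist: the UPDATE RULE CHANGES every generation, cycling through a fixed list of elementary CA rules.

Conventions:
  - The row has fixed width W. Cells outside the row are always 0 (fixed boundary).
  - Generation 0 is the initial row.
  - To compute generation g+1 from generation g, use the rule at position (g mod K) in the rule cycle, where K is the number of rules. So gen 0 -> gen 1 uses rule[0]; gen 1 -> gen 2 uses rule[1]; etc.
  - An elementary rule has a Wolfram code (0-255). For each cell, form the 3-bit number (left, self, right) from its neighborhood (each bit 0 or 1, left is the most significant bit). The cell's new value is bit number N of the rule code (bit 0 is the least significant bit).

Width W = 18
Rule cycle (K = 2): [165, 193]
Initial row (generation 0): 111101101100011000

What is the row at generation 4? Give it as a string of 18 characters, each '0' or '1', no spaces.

Gen 0: 111101101100011000
Gen 1 (rule 165): 011010010001000011
Gen 2 (rule 193): 001000000100011001
Gen 3 (rule 165): 101011110101000001
Gen 4 (rule 193): 000001110000011100

Answer: 000001110000011100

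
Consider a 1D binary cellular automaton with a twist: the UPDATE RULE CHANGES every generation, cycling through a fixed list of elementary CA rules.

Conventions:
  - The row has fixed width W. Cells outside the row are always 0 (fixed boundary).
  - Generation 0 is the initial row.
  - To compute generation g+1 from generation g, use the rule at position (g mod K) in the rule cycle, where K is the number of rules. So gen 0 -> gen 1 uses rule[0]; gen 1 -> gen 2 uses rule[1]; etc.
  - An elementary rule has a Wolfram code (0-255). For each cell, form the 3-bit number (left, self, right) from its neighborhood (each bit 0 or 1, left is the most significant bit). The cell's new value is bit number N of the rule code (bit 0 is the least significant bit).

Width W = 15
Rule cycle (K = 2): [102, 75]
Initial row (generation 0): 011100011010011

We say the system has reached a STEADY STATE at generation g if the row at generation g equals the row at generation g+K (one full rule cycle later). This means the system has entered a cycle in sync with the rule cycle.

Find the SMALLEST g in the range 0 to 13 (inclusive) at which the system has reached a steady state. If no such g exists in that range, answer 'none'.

Gen 0: 011100011010011
Gen 1 (rule 102): 100100101110101
Gen 2 (rule 75): 001001001010000
Gen 3 (rule 102): 011011011110000
Gen 4 (rule 75): 111011010010111
Gen 5 (rule 102): 001101110111001
Gen 6 (rule 75): 111101010101010
Gen 7 (rule 102): 000111111111110
Gen 8 (rule 75): 111100000000010
Gen 9 (rule 102): 000100000000110
Gen 10 (rule 75): 111001111111110
Gen 11 (rule 102): 001010000000010
Gen 12 (rule 75): 110000111111100
Gen 13 (rule 102): 010001000000100
Gen 14 (rule 75): 100110011111001
Gen 15 (rule 102): 101010100001011

Answer: none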